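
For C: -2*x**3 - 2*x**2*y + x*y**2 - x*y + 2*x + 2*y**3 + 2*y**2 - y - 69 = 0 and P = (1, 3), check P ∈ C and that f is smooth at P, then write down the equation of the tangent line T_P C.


Tangent line at P: -10*x + 68*y - 194 = 0.

Step 1: f(1, 3) = 0, so P lies on C.
Step 2: partial derivatives
  f_x(x, y) = -6*x**2 - 4*x*y + y**2 - y + 2, f_y(x, y) = -2*x**2 + 2*x*y - x + 6*y**2 + 4*y - 1.
  f_x(P) = -10, f_y(P) = 68 (gradient nonzero, so P is smooth).
Step 3: tangent line at P: -10·(x − 1) + 68·(y − 3) = 0.
Expanding: -10*x + 68*y - 194 = 0.


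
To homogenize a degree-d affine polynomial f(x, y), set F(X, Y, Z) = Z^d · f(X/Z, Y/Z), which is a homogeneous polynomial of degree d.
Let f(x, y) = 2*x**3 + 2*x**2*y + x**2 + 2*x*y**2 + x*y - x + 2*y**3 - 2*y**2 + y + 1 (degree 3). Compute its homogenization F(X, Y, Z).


F(X, Y, Z) = 2*X**3 + 2*X**2*Y + X**2*Z + 2*X*Y**2 + X*Y*Z - X*Z**2 + 2*Y**3 - 2*Y**2*Z + Y*Z**2 + Z**3

deg(f) = 3.
Substitute x = X/Z, y = Y/Z into f, then multiply by Z^3.
  monomial 2·x^3·y^0 ↦ 2·X^3·Y^0·Z^0.
  monomial 2·x^2·y^1 ↦ 2·X^2·Y^1·Z^0.
  monomial 1·x^2·y^0 ↦ 1·X^2·Y^0·Z^1.
  monomial 2·x^1·y^2 ↦ 2·X^1·Y^2·Z^0.
  monomial 1·x^1·y^1 ↦ 1·X^1·Y^1·Z^1.
  monomial -1·x^1·y^0 ↦ -1·X^1·Y^0·Z^2.
  monomial 2·x^0·y^3 ↦ 2·X^0·Y^3·Z^0.
  monomial -2·x^0·y^2 ↦ -2·X^0·Y^2·Z^1.
  monomial 1·x^0·y^1 ↦ 1·X^0·Y^1·Z^2.
  monomial 1·x^0·y^0 ↦ 1·X^0·Y^0·Z^3.
Collecting: F(X, Y, Z) = 2*X**3 + 2*X**2*Y + X**2*Z + 2*X*Y**2 + X*Y*Z - X*Z**2 + 2*Y**3 - 2*Y**2*Z + Y*Z**2 + Z**3.


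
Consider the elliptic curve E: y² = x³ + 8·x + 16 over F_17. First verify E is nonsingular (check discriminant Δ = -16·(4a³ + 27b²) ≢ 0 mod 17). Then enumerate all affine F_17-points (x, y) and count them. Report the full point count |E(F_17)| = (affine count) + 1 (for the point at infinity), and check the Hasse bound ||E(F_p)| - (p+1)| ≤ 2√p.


Affine points = {(0, 4), (0, 13), (1, 5), (1, 12), (3, 4), (3, 13), (6, 5), (6, 12), (9, 1), (9, 16), (10, 5), (10, 12), (12, 2), (12, 15), (14, 4), (14, 13), (15, 3), (15, 14)}; affine count = 18; |E(F_17)| = 19.

Discriminant check: Δ ∝ 4a³ + 27b² = 4·8³ + 27·16² = 4·512 + 27·256 ≡ 1 (mod 17). Nonzero ⇒ E is nonsingular.
For each x ∈ F_17, compute rhs = x³ + 8·x + 16 mod 17, then count y ∈ F_17 with y² ≡ rhs.
  x = 0: rhs = 16, matching y values: 4, 13 (2 points).
  x = 1: rhs = 8, matching y values: 5, 12 (2 points).
  x = 2: rhs = 6, matching y values: none (0 points).
  x = 3: rhs = 16, matching y values: 4, 13 (2 points).
  x = 4: rhs = 10, matching y values: none (0 points).
  x = 5: rhs = 11, matching y values: none (0 points).
  x = 6: rhs = 8, matching y values: 5, 12 (2 points).
  x = 7: rhs = 7, matching y values: none (0 points).
  x = 8: rhs = 14, matching y values: none (0 points).
  x = 9: rhs = 1, matching y values: 1, 16 (2 points).
  x = 10: rhs = 8, matching y values: 5, 12 (2 points).
  x = 11: rhs = 7, matching y values: none (0 points).
  x = 12: rhs = 4, matching y values: 2, 15 (2 points).
  x = 13: rhs = 5, matching y values: none (0 points).
  x = 14: rhs = 16, matching y values: 4, 13 (2 points).
  x = 15: rhs = 9, matching y values: 3, 14 (2 points).
  x = 16: rhs = 7, matching y values: none (0 points).
Total affine count: 18.
Full point count |E(F_17)| = 18 + 1 = 19.
Hasse bound: |19 − (17+1)| = |1| = 1 ≤ 2√17 ≈ 8.2462 ✓.


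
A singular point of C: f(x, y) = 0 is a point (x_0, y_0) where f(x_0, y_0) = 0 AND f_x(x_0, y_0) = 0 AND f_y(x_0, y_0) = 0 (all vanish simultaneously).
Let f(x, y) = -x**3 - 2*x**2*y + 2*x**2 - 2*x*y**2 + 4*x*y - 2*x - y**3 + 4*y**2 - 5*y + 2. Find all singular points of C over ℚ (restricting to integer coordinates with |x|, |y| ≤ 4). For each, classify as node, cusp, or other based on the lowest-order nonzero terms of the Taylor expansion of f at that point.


Singular points: {(0, 1)}; classification: cusp.

Compute partial derivatives:
  f_x = -3*x**2 - 4*x*y + 4*x - 2*y**2 + 4*y - 2.
  f_y = -2*x**2 - 4*x*y + 4*x - 3*y**2 + 8*y - 5.
Scan x_0 ∈ {−4, ..., 4}. For each x_0, f_y(x_0, y) is a polynomial in y; find its integer roots y ∈ {−4, ..., 4}, then test f_x and f at those candidates.
  x = -4: f_y(-4, y) = -3*y**2 + 24*y - 53; no integer root y with |y| ≤ 4.
  x = -3: f_y(-3, y) = -3*y**2 + 20*y - 35; no integer root y with |y| ≤ 4.
  x = -2: f_y(-2, y) = -3*y**2 + 16*y - 21; vanishes at y ∈ {3}. (-2, 3): f_x = -4 ≠ 0.
  x = -1: f_y(-1, y) = -3*y**2 + 12*y - 11; no integer root y with |y| ≤ 4.
  x = 0: f_y(0, y) = -3*y**2 + 8*y - 5; vanishes at y ∈ {1}. (0, 1): f_x = 0, f = 0 — SINGULAR.
  x = 1: f_y(1, y) = -3*y**2 + 4*y - 3; no integer root y with |y| ≤ 4.
  x = 2: f_y(2, y) = -3*y**2 - 5; no integer root y with |y| ≤ 4.
  x = 3: f_y(3, y) = -3*y**2 - 4*y - 11; no integer root y with |y| ≤ 4.
  x = 4: f_y(4, y) = -3*y**2 - 8*y - 21; no integer root y with |y| ≤ 4.
Only singular point on the grid: (0, 1).
Classify: substitute x = 0 + u, y = 1 + v and expand: f = -u**3 - 2*u**2*v - 2*u*v**2 - v**3 + v**2.
No constant or linear terms (consistent with a singular point). Quadratic part: v**2. Cubic part: -u**3 - 2*u**2*v - 2*u*v**2 - v**3.
The quadratic part v**2 is a perfect square, so there is a single (double) tangent line v = 0, i.e. y = 1. Restricting the cubic part to that line (v = 0) leaves -u**3 ≠ 0, so f is not divisible by v and the branch is v² ≈ u**3 to lowest order — this is a cusp.
Classification: cusp.


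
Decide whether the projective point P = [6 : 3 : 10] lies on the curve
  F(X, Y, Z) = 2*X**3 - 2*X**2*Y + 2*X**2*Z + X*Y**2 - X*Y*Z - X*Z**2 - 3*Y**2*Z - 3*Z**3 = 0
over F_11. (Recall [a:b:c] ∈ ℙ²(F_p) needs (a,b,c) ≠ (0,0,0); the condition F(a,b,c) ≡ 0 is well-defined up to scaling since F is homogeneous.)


F(6,3,10) ≡ 9 (mod 11); P is NOT on the curve.

Evaluate F(6, 3, 10) term-by-term (mod 11).
  2*X**3 ↦ 2·216·1·1 = 432
  -2*X**2*Y ↦ -2·36·3·1 = -216
  2*X**2*Z ↦ 2·36·1·10 = 720
  X*Y**2 ↦ 1·6·9·1 = 54
  -X*Y*Z ↦ -1·6·3·10 = -180
  -X*Z**2 ↦ -1·6·1·100 = -600
  -3*Y**2*Z ↦ -3·1·9·10 = -270
  -3*Z**3 ↦ -3·1·1·1000 = -3000
Sum: F(6, 3, 10) = (432) + (-216) + (720) + (54) + (-180) + (-600) + (-270) + (-3000) = -3060.
Reducing mod 11: -3060 ≡ 9 (mod 11).
Since F(a, b, c) ≡ 9 ≠ 0 (mod 11), P does NOT lie on the curve.


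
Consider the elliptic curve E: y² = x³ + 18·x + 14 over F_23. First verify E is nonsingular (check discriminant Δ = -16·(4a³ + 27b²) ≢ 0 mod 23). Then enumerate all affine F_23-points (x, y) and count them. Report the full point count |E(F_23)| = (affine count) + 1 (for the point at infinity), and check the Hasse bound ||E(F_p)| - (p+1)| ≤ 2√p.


Affine points = {(2, 9), (2, 14), (3, 7), (3, 16), (4, 9), (4, 14), (6, 4), (6, 19), (7, 0), (8, 7), (8, 16), (9, 10), (9, 13), (11, 5), (11, 18), (12, 7), (12, 16), (15, 5), (15, 18), (17, 9), (17, 14), (18, 11), (18, 12), (19, 4), (19, 19), (20, 5), (20, 18), (21, 4), (21, 19), (22, 8), (22, 15)}; affine count = 31; |E(F_23)| = 32.

Discriminant check: Δ ∝ 4a³ + 27b² = 4·18³ + 27·14² = 4·5832 + 27·196 ≡ 8 (mod 23). Nonzero ⇒ E is nonsingular.
For each x ∈ F_23, compute rhs = x³ + 18·x + 14 mod 23, then count y ∈ F_23 with y² ≡ rhs.
  x = 0: rhs = 14, matching y values: none (0 points).
  x = 1: rhs = 10, matching y values: none (0 points).
  x = 2: rhs = 12, matching y values: 9, 14 (2 points).
  x = 3: rhs = 3, matching y values: 7, 16 (2 points).
  x = 4: rhs = 12, matching y values: 9, 14 (2 points).
  x = 5: rhs = 22, matching y values: none (0 points).
  x = 6: rhs = 16, matching y values: 4, 19 (2 points).
  x = 7: rhs = 0, matching y values: 0 (1 points).
  x = 8: rhs = 3, matching y values: 7, 16 (2 points).
  x = 9: rhs = 8, matching y values: 10, 13 (2 points).
  x = 10: rhs = 21, matching y values: none (0 points).
  x = 11: rhs = 2, matching y values: 5, 18 (2 points).
  x = 12: rhs = 3, matching y values: 7, 16 (2 points).
  x = 13: rhs = 7, matching y values: none (0 points).
  x = 14: rhs = 20, matching y values: none (0 points).
  x = 15: rhs = 2, matching y values: 5, 18 (2 points).
  x = 16: rhs = 5, matching y values: none (0 points).
  x = 17: rhs = 12, matching y values: 9, 14 (2 points).
  x = 18: rhs = 6, matching y values: 11, 12 (2 points).
  x = 19: rhs = 16, matching y values: 4, 19 (2 points).
  x = 20: rhs = 2, matching y values: 5, 18 (2 points).
  x = 21: rhs = 16, matching y values: 4, 19 (2 points).
  x = 22: rhs = 18, matching y values: 8, 15 (2 points).
Total affine count: 31.
Full point count |E(F_23)| = 31 + 1 = 32.
Hasse bound: |32 − (23+1)| = |8| = 8 ≤ 2√23 ≈ 9.5917 ✓.


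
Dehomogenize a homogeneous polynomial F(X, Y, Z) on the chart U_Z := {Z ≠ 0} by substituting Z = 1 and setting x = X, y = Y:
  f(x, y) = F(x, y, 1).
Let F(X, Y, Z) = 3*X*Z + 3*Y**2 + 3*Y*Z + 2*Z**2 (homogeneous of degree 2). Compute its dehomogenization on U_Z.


f(x, y) = 3*x + 3*y**2 + 3*y + 2

On U_Z we set Z = 1. Each monomial c·X^i·Y^j·Z^k in F becomes c·x^i·y^j·1^k = c·x^i·y^j.
Substituting Z = 1: F(X, Y, 1) = 3*x + 3*y**2 + 3*y + 2.
Note: deg(f) ≤ deg(F) = 2; strict inequality happens when F is divisible by Z (lost terms).


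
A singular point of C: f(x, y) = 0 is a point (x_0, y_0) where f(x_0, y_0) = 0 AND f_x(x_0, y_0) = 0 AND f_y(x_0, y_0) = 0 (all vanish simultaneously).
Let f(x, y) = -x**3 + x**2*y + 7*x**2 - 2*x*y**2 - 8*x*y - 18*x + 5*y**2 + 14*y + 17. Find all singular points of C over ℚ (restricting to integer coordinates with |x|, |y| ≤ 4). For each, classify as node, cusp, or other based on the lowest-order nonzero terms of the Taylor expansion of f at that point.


Singular points: {(2, -1)}; classification: cusp.

Compute partial derivatives:
  f_x = -3*x**2 + 2*x*y + 14*x - 2*y**2 - 8*y - 18.
  f_y = x**2 - 4*x*y - 8*x + 10*y + 14.
Scan x_0 ∈ {−4, ..., 4}. For each x_0, f_y(x_0, y) is a polynomial in y; find its integer roots y ∈ {−4, ..., 4}, then test f_x and f at those candidates.
  x = -4: f_y(-4, y) = 26*y + 62; no integer root y with |y| ≤ 4.
  x = -3: f_y(-3, y) = 22*y + 47; no integer root y with |y| ≤ 4.
  x = -2: f_y(-2, y) = 18*y + 34; no integer root y with |y| ≤ 4.
  x = -1: f_y(-1, y) = 14*y + 23; no integer root y with |y| ≤ 4.
  x = 0: f_y(0, y) = 10*y + 14; no integer root y with |y| ≤ 4.
  x = 1: f_y(1, y) = 6*y + 7; no integer root y with |y| ≤ 4.
  x = 2: f_y(2, y) = 2*y + 2; vanishes at y ∈ {-1}. (2, -1): f_x = 0, f = 0 — SINGULAR.
  x = 3: f_y(3, y) = -2*y - 1; no integer root y with |y| ≤ 4.
  x = 4: f_y(4, y) = -6*y - 2; no integer root y with |y| ≤ 4.
Only singular point on the grid: (2, -1).
Classify: substitute x = 2 + u, y = -1 + v and expand: f = -u**3 + u**2*v - 2*u*v**2 + v**2.
No constant or linear terms (consistent with a singular point). Quadratic part: v**2. Cubic part: -u**3 + u**2*v - 2*u*v**2.
The quadratic part v**2 is a perfect square, so there is a single (double) tangent line v = 0, i.e. y = -1. Restricting the cubic part to that line (v = 0) leaves -u**3 ≠ 0, so f is not divisible by v and the branch is v² ≈ u**3 to lowest order — this is a cusp.
Classification: cusp.


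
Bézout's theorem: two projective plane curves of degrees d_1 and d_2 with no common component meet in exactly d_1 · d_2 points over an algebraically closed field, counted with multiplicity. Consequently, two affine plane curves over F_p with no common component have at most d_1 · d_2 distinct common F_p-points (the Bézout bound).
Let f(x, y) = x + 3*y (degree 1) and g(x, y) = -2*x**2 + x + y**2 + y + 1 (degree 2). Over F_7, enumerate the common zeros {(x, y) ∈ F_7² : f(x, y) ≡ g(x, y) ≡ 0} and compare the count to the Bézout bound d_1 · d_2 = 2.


Common zeros: {(3, 6), (6, 5)}; count = 2; Bézout bound = 2.

deg(f) = 1, deg(g) = 2, so Bézout bound = 2.
Scan x ∈ F_7. For each x, list the y ∈ F_7 with f(x, y) ≡ 0 and those with g(x, y) ≡ 0 (mod 7); the common zeros in that column are the intersection.
  x = 0: f ≡ 0 at y ∈ {0}; g ≡ 0 at y ∈ {2, 4}; common: ∅.
  x = 1: f ≡ 0 at y ∈ {2}; g ≡ 0 at y ∈ {0, 6}; common: ∅.
  x = 2: f ≡ 0 at y ∈ {4}; g ≡ 0 at y ∈ {3}; common: ∅.
  x = 3: f ≡ 0 at y ∈ {6}; g ≡ 0 at y ∈ {0, 6}; common: {6}.
  x = 4: f ≡ 0 at y ∈ {1}; g ≡ 0 at y ∈ {2, 4}; common: ∅.
  x = 5: f ≡ 0 at y ∈ {3}; g ≡ 0 at y ∈ {1, 5}; common: ∅.
  x = 6: f ≡ 0 at y ∈ {5}; g ≡ 0 at y ∈ {1, 5}; common: {5}.
Collecting: common zeros = {(3, 6), (6, 5)}, so the count is 2.
Comparison with the Bézout bound: 2 ≤ 2 = deg(f)·deg(g), as expected for curves with no common component (the bound is attained).


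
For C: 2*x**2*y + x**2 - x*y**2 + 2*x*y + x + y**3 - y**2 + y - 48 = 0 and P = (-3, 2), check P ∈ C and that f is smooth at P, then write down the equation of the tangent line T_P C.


Tangent line at P: -29*x + 33*y - 153 = 0.

Step 1: f(-3, 2) = 0, so P lies on C.
Step 2: partial derivatives
  f_x(x, y) = 4*x*y + 2*x - y**2 + 2*y + 1, f_y(x, y) = 2*x**2 - 2*x*y + 2*x + 3*y**2 - 2*y + 1.
  f_x(P) = -29, f_y(P) = 33 (gradient nonzero, so P is smooth).
Step 3: tangent line at P: -29·(x − -3) + 33·(y − 2) = 0.
Expanding: -29*x + 33*y - 153 = 0.


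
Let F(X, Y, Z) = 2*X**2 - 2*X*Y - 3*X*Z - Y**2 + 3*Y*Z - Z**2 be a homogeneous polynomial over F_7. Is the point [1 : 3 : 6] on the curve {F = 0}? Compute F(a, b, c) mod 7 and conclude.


F(1,3,6) ≡ 1 (mod 7); P is NOT on the curve.

Evaluate F(1, 3, 6) term-by-term (mod 7).
  2*X**2 ↦ 2·1·1·1 = 2
  -2*X*Y ↦ -2·1·3·1 = -6
  -3*X*Z ↦ -3·1·1·6 = -18
  -Y**2 ↦ -1·1·9·1 = -9
  3*Y*Z ↦ 3·1·3·6 = 54
  -Z**2 ↦ -1·1·1·36 = -36
Sum: F(1, 3, 6) = (2) + (-6) + (-18) + (-9) + (54) + (-36) = -13.
Reducing mod 7: -13 ≡ 1 (mod 7).
Since F(a, b, c) ≡ 1 ≠ 0 (mod 7), P does NOT lie on the curve.


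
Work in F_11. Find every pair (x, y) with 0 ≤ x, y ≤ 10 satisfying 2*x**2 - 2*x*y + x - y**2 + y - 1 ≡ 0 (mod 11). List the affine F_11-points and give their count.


Affine F_11-points: {(1, 1), (1, 9), (2, 9), (2, 10), (5, 1), (6, 0), (9, 2), (9, 3), (10, 0), (10, 3)}; count = 10.

For each of the 121 pairs (x, y) ∈ F_11², evaluate f(x, y) mod 11. Record the zeros.
  x = 0: [0↦10, 1↦10, 2↦8, 3↦4, 4↦9, 5↦1, 6↦2, 7↦1, 8↦9, 9↦4, 10↦8]  zeros at y ∈ ∅
  x = 1: [0↦2, 1↦0, 2↦7, 3↦1, 4↦4, 5↦5, 6↦4, 7↦1, 8↦7, 9↦0, 10↦2]  zeros at y ∈ {1, 9}
  x = 2: [0↦9, 1↦5, 2↦10, 3↦2, 4↦3, 5↦2, 6↦10, 7↦5, 8↦9, 9↦0, 10↦0]  zeros at y ∈ {9, 10}
  x = 3: [0↦9, 1↦3, 2↦6, 3↦7, 4↦6, 5↦3, 6↦9, 7↦2, 8↦4, 9↦4, 10↦2]  zeros at y ∈ ∅
  x = 4: [0↦2, 1↦5, 2↦6, 3↦5, 4↦2, 5↦8, 6↦1, 7↦3, 8↦3, 9↦1, 10↦8]  zeros at y ∈ ∅
  x = 5: [0↦10, 1↦0, 2↦10, 3↦7, 4↦2, 5↦6, 6↦8, 7↦8, 8↦6, 9↦2, 10↦7]  zeros at y ∈ {1}
  x = 6: [0↦0, 1↦10, 2↦7, 3↦2, 4↦6, 5↦8, 6↦8, 7↦6, 8↦2, 9↦7, 10↦10]  zeros at y ∈ {0}
  x = 7: [0↦5, 1↦2, 2↦8, 3↦1, 4↦3, 5↦3, 6↦1, 7↦8, 8↦2, 9↦5, 10↦6]  zeros at y ∈ ∅
  x = 8: [0↦3, 1↦9, 2↦2, 3↦4, 4↦4, 5↦2, 6↦9, 7↦3, 8↦6, 9↦7, 10↦6]  zeros at y ∈ ∅
  x = 9: [0↦5, 1↦9, 2↦0, 3↦0, 4↦9, 5↦5, 6↦10, 7↦2, 8↦3, 9↦2, 10↦10]  zeros at y ∈ {2, 3}
  x = 10: [0↦0, 1↦2, 2↦2, 3↦0, 4↦7, 5↦1, 6↦4, 7↦5, 8↦4, 9↦1, 10↦7]  zeros at y ∈ {0, 3}
Collecting zeros: affine points = {(1, 1), (1, 9), (2, 9), (2, 10), (5, 1), (6, 0), (9, 2), (9, 3), (10, 0), (10, 3)}.
Total count |C(F_11)_aff| = 10.


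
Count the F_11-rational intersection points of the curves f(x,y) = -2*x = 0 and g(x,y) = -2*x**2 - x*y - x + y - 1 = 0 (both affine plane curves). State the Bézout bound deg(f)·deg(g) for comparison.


Common zeros: {(0, 1)}; count = 1; Bézout bound = 2.

deg(f) = 1, deg(g) = 2, so Bézout bound = 2.
Scan x ∈ F_11. For each x, list the y ∈ F_11 with f(x, y) ≡ 0 and those with g(x, y) ≡ 0 (mod 11); the common zeros in that column are the intersection.
  x = 0: f ≡ 0 at y ∈ {0, 1, 2, 3, 4, 5, 6, 7, 8, 9, 10}; g ≡ 0 at y ∈ {1}; common: {1}.
  x = 1: f ≡ 0 at y ∈ ∅; g ≡ 0 at y ∈ ∅; common: ∅.
  x = 2: f ≡ 0 at y ∈ ∅; g ≡ 0 at y ∈ {0}; common: ∅.
  x = 3: f ≡ 0 at y ∈ ∅; g ≡ 0 at y ∈ {0}; common: ∅.
  x = 4: f ≡ 0 at y ∈ ∅; g ≡ 0 at y ∈ {6}; common: ∅.
  x = 5: f ≡ 0 at y ∈ ∅; g ≡ 0 at y ∈ {8}; common: ∅.
  x = 6: f ≡ 0 at y ∈ ∅; g ≡ 0 at y ∈ {4}; common: ∅.
  x = 7: f ≡ 0 at y ∈ ∅; g ≡ 0 at y ∈ {8}; common: ∅.
  x = 8: f ≡ 0 at y ∈ ∅; g ≡ 0 at y ∈ {4}; common: ∅.
  x = 9: f ≡ 0 at y ∈ ∅; g ≡ 0 at y ∈ {6}; common: ∅.
  x = 10: f ≡ 0 at y ∈ ∅; g ≡ 0 at y ∈ {1}; common: ∅.
Collecting: common zeros = {(0, 1)}, so the count is 1.
Comparison with the Bézout bound: 1 ≤ 2 = deg(f)·deg(g), as expected for curves with no common component (the affine F_11-count falls short of the bound because intersections may lie at infinity, over extension fields, or carry multiplicity).


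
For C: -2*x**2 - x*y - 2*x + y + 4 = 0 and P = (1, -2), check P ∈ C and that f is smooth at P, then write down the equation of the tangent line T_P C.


Tangent line at P: 4 - 4*x = 0.

Step 1: f(1, -2) = 0, so P lies on C.
Step 2: partial derivatives
  f_x(x, y) = -4*x - y - 2, f_y(x, y) = 1 - x.
  f_x(P) = -4, f_y(P) = 0 (gradient nonzero, so P is smooth).
Step 3: tangent line at P: -4·(x − 1) + 0·(y − -2) = 0.
Expanding: 4 - 4*x = 0.


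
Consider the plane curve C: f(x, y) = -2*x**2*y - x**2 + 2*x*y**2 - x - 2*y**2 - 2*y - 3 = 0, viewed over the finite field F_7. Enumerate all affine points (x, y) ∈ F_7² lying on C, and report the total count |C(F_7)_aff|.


Affine F_7-points: {(0, 1), (0, 5), (1, 4), (2, 2), (2, 3), (4, 4), (5, 1), (5, 2)}; count = 8.

For each of the 49 pairs (x, y) ∈ F_7², evaluate f(x, y) mod 7. Record the zeros.
  x = 0: [0↦4, 1↦0, 2↦6, 3↦1, 4↦6, 5↦0, 6↦4]  zeros at y ∈ {1, 5}
  x = 1: [0↦2, 1↦5, 2↦1, 3↦4, 4↦0, 5↦3, 6↦6]  zeros at y ∈ {4}
  x = 2: [0↦5, 1↦4, 2↦0, 3↦0, 4↦4, 5↦5, 6↦3]  zeros at y ∈ {2, 3}
  x = 3: [0↦6, 1↦4, 2↦3, 3↦3, 4↦4, 5↦6, 6↦2]  zeros at y ∈ ∅
  x = 4: [0↦5, 1↦5, 2↦3, 3↦6, 4↦0, 5↦6, 6↦3]  zeros at y ∈ {4}
  x = 5: [0↦2, 1↦0, 2↦0, 3↦2, 4↦6, 5↦5, 6↦6]  zeros at y ∈ {1, 2}
  x = 6: [0↦4, 1↦3, 2↦1, 3↦5, 4↦1, 5↦3, 6↦4]  zeros at y ∈ ∅
Collecting zeros: affine points = {(0, 1), (0, 5), (1, 4), (2, 2), (2, 3), (4, 4), (5, 1), (5, 2)}.
Total count |C(F_7)_aff| = 8.


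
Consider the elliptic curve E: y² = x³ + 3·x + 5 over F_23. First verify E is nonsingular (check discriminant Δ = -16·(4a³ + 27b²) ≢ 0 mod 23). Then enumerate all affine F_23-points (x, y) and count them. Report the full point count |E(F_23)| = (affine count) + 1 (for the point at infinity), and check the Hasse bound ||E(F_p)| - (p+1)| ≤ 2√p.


Affine points = {(1, 3), (1, 20), (3, 8), (3, 15), (4, 9), (4, 14), (6, 3), (6, 20), (7, 1), (7, 22), (8, 9), (8, 14), (9, 5), (9, 18), (10, 0), (11, 9), (11, 14), (14, 10), (14, 13), (16, 3), (16, 20), (17, 1), (17, 22), (18, 7), (18, 16), (22, 1), (22, 22)}; affine count = 27; |E(F_23)| = 28.

Discriminant check: Δ ∝ 4a³ + 27b² = 4·3³ + 27·5² = 4·27 + 27·25 ≡ 1 (mod 23). Nonzero ⇒ E is nonsingular.
For each x ∈ F_23, compute rhs = x³ + 3·x + 5 mod 23, then count y ∈ F_23 with y² ≡ rhs.
  x = 0: rhs = 5, matching y values: none (0 points).
  x = 1: rhs = 9, matching y values: 3, 20 (2 points).
  x = 2: rhs = 19, matching y values: none (0 points).
  x = 3: rhs = 18, matching y values: 8, 15 (2 points).
  x = 4: rhs = 12, matching y values: 9, 14 (2 points).
  x = 5: rhs = 7, matching y values: none (0 points).
  x = 6: rhs = 9, matching y values: 3, 20 (2 points).
  x = 7: rhs = 1, matching y values: 1, 22 (2 points).
  x = 8: rhs = 12, matching y values: 9, 14 (2 points).
  x = 9: rhs = 2, matching y values: 5, 18 (2 points).
  x = 10: rhs = 0, matching y values: 0 (1 points).
  x = 11: rhs = 12, matching y values: 9, 14 (2 points).
  x = 12: rhs = 21, matching y values: none (0 points).
  x = 13: rhs = 10, matching y values: none (0 points).
  x = 14: rhs = 8, matching y values: 10, 13 (2 points).
  x = 15: rhs = 21, matching y values: none (0 points).
  x = 16: rhs = 9, matching y values: 3, 20 (2 points).
  x = 17: rhs = 1, matching y values: 1, 22 (2 points).
  x = 18: rhs = 3, matching y values: 7, 16 (2 points).
  x = 19: rhs = 21, matching y values: none (0 points).
  x = 20: rhs = 15, matching y values: none (0 points).
  x = 21: rhs = 14, matching y values: none (0 points).
  x = 22: rhs = 1, matching y values: 1, 22 (2 points).
Total affine count: 27.
Full point count |E(F_23)| = 27 + 1 = 28.
Hasse bound: |28 − (23+1)| = |4| = 4 ≤ 2√23 ≈ 9.5917 ✓.


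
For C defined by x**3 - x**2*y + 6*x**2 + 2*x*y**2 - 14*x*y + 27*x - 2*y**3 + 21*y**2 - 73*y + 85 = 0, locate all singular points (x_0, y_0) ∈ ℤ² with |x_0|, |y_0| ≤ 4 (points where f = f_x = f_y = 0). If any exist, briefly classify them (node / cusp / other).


Singular points: {(-1, 3)}; classification: cusp.

Compute partial derivatives:
  f_x = 3*x**2 - 2*x*y + 12*x + 2*y**2 - 14*y + 27.
  f_y = -x**2 + 4*x*y - 14*x - 6*y**2 + 42*y - 73.
Scan x_0 ∈ {−4, ..., 4}. For each x_0, f_y(x_0, y) is a polynomial in y; find its integer roots y ∈ {−4, ..., 4}, then test f_x and f at those candidates.
  x = -4: f_y(-4, y) = -6*y**2 + 26*y - 33; no integer root y with |y| ≤ 4.
  x = -3: f_y(-3, y) = -6*y**2 + 30*y - 40; no integer root y with |y| ≤ 4.
  x = -2: f_y(-2, y) = -6*y**2 + 34*y - 49; no integer root y with |y| ≤ 4.
  x = -1: f_y(-1, y) = -6*y**2 + 38*y - 60; vanishes at y ∈ {3}. (-1, 3): f_x = 0, f = 0 — SINGULAR.
  x = 0: f_y(0, y) = -6*y**2 + 42*y - 73; no integer root y with |y| ≤ 4.
  x = 1: f_y(1, y) = -6*y**2 + 46*y - 88; vanishes at y ∈ {4}. (1, 4): f_x = 10 ≠ 0.
  x = 2: f_y(2, y) = -6*y**2 + 50*y - 105; no integer root y with |y| ≤ 4.
  x = 3: f_y(3, y) = -6*y**2 + 54*y - 124; no integer root y with |y| ≤ 4.
  x = 4: f_y(4, y) = -6*y**2 + 58*y - 145; no integer root y with |y| ≤ 4.
Only singular point on the grid: (-1, 3).
Classify: substitute x = -1 + u, y = 3 + v and expand: f = u**3 - u**2*v + 2*u*v**2 - 2*v**3 + v**2.
No constant or linear terms (consistent with a singular point). Quadratic part: v**2. Cubic part: u**3 - u**2*v + 2*u*v**2 - 2*v**3.
The quadratic part v**2 is a perfect square, so there is a single (double) tangent line v = 0, i.e. y = 3. Restricting the cubic part to that line (v = 0) leaves u**3 ≠ 0, so f is not divisible by v and the branch is v² ≈ -u**3 to lowest order — this is a cusp.
Classification: cusp.


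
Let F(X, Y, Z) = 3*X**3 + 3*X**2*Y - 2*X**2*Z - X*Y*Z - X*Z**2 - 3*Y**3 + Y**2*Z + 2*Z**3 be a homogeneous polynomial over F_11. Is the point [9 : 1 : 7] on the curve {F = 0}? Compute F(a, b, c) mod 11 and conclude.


F(9,1,7) ≡ 8 (mod 11); P is NOT on the curve.

Evaluate F(9, 1, 7) term-by-term (mod 11).
  3*X**3 ↦ 3·729·1·1 = 2187
  3*X**2*Y ↦ 3·81·1·1 = 243
  -2*X**2*Z ↦ -2·81·1·7 = -1134
  -X*Y*Z ↦ -1·9·1·7 = -63
  -X*Z**2 ↦ -1·9·1·49 = -441
  -3*Y**3 ↦ -3·1·1·1 = -3
  Y**2*Z ↦ 1·1·1·7 = 7
  2*Z**3 ↦ 2·1·1·343 = 686
Sum: F(9, 1, 7) = (2187) + (243) + (-1134) + (-63) + (-441) + (-3) + (7) + (686) = 1482.
Reducing mod 11: 1482 ≡ 8 (mod 11).
Since F(a, b, c) ≡ 8 ≠ 0 (mod 11), P does NOT lie on the curve.


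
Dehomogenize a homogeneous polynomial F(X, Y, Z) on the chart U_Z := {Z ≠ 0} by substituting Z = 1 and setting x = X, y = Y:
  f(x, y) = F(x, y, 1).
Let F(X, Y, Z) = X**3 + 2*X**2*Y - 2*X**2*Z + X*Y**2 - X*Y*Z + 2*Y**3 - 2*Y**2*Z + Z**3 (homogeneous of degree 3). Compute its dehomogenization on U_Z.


f(x, y) = x**3 + 2*x**2*y - 2*x**2 + x*y**2 - x*y + 2*y**3 - 2*y**2 + 1

On U_Z we set Z = 1. Each monomial c·X^i·Y^j·Z^k in F becomes c·x^i·y^j·1^k = c·x^i·y^j.
Substituting Z = 1: F(X, Y, 1) = x**3 + 2*x**2*y - 2*x**2 + x*y**2 - x*y + 2*y**3 - 2*y**2 + 1.
Note: deg(f) ≤ deg(F) = 3; strict inequality happens when F is divisible by Z (lost terms).


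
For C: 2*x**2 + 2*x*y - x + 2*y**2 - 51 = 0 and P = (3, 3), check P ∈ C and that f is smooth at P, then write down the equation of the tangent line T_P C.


Tangent line at P: 17*x + 18*y - 105 = 0.

Step 1: f(3, 3) = 0, so P lies on C.
Step 2: partial derivatives
  f_x(x, y) = 4*x + 2*y - 1, f_y(x, y) = 2*x + 4*y.
  f_x(P) = 17, f_y(P) = 18 (gradient nonzero, so P is smooth).
Step 3: tangent line at P: 17·(x − 3) + 18·(y − 3) = 0.
Expanding: 17*x + 18*y - 105 = 0.


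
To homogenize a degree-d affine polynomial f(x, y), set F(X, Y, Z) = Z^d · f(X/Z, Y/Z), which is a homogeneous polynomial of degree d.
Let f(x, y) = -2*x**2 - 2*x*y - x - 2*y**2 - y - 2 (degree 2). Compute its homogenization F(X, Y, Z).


F(X, Y, Z) = -2*X**2 - 2*X*Y - X*Z - 2*Y**2 - Y*Z - 2*Z**2

deg(f) = 2.
Substitute x = X/Z, y = Y/Z into f, then multiply by Z^2.
  monomial -2·x^2·y^0 ↦ -2·X^2·Y^0·Z^0.
  monomial -2·x^1·y^1 ↦ -2·X^1·Y^1·Z^0.
  monomial -1·x^1·y^0 ↦ -1·X^1·Y^0·Z^1.
  monomial -2·x^0·y^2 ↦ -2·X^0·Y^2·Z^0.
  monomial -1·x^0·y^1 ↦ -1·X^0·Y^1·Z^1.
  monomial -2·x^0·y^0 ↦ -2·X^0·Y^0·Z^2.
Collecting: F(X, Y, Z) = -2*X**2 - 2*X*Y - X*Z - 2*Y**2 - Y*Z - 2*Z**2.


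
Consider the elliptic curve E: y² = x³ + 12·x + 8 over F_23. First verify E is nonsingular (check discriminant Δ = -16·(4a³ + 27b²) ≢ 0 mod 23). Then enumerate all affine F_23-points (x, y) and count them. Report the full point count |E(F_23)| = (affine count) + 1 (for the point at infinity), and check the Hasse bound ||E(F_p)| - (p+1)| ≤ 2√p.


Affine points = {(0, 10), (0, 13), (3, 5), (3, 18), (5, 3), (5, 20), (8, 8), (8, 15), (10, 1), (10, 22), (16, 8), (16, 15), (22, 8), (22, 15)}; affine count = 14; |E(F_23)| = 15.

Discriminant check: Δ ∝ 4a³ + 27b² = 4·12³ + 27·8² = 4·1728 + 27·64 ≡ 15 (mod 23). Nonzero ⇒ E is nonsingular.
For each x ∈ F_23, compute rhs = x³ + 12·x + 8 mod 23, then count y ∈ F_23 with y² ≡ rhs.
  x = 0: rhs = 8, matching y values: 10, 13 (2 points).
  x = 1: rhs = 21, matching y values: none (0 points).
  x = 2: rhs = 17, matching y values: none (0 points).
  x = 3: rhs = 2, matching y values: 5, 18 (2 points).
  x = 4: rhs = 5, matching y values: none (0 points).
  x = 5: rhs = 9, matching y values: 3, 20 (2 points).
  x = 6: rhs = 20, matching y values: none (0 points).
  x = 7: rhs = 21, matching y values: none (0 points).
  x = 8: rhs = 18, matching y values: 8, 15 (2 points).
  x = 9: rhs = 17, matching y values: none (0 points).
  x = 10: rhs = 1, matching y values: 1, 22 (2 points).
  x = 11: rhs = 22, matching y values: none (0 points).
  x = 12: rhs = 17, matching y values: none (0 points).
  x = 13: rhs = 15, matching y values: none (0 points).
  x = 14: rhs = 22, matching y values: none (0 points).
  x = 15: rhs = 21, matching y values: none (0 points).
  x = 16: rhs = 18, matching y values: 8, 15 (2 points).
  x = 17: rhs = 19, matching y values: none (0 points).
  x = 18: rhs = 7, matching y values: none (0 points).
  x = 19: rhs = 11, matching y values: none (0 points).
  x = 20: rhs = 14, matching y values: none (0 points).
  x = 21: rhs = 22, matching y values: none (0 points).
  x = 22: rhs = 18, matching y values: 8, 15 (2 points).
Total affine count: 14.
Full point count |E(F_23)| = 14 + 1 = 15.
Hasse bound: |15 − (23+1)| = |-9| = 9 ≤ 2√23 ≈ 9.5917 ✓.


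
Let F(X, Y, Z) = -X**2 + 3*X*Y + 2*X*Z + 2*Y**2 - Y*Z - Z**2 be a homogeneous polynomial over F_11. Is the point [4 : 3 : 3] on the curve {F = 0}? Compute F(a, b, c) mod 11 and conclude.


F(4,3,3) ≡ 0 (mod 11); P is on the curve.

Evaluate F(4, 3, 3) term-by-term (mod 11).
  -X**2 ↦ -1·16·1·1 = -16
  3*X*Y ↦ 3·4·3·1 = 36
  2*X*Z ↦ 2·4·1·3 = 24
  2*Y**2 ↦ 2·1·9·1 = 18
  -Y*Z ↦ -1·1·3·3 = -9
  -Z**2 ↦ -1·1·1·9 = -9
Sum: F(4, 3, 3) = (-16) + (36) + (24) + (18) + (-9) + (-9) = 44.
Reducing mod 11: 44 ≡ 0 (mod 11).
Since F(a, b, c) ≡ 0 (mod 11), P lies on the curve.


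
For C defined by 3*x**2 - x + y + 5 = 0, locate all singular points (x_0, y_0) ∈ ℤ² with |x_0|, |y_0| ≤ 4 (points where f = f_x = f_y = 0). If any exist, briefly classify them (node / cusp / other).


No singular points in the scanned grid; C is smooth there.

Compute partial derivatives:
  f_x = 6*x - 1.
  f_y = 1.
f_y = 1 is a nonzero constant, so f_y never vanishes: no point (x, y) can satisfy f = f_x = f_y = 0. In particular no (x, y) ∈ {−4, ..., 4}² is singular; the curve is smooth.


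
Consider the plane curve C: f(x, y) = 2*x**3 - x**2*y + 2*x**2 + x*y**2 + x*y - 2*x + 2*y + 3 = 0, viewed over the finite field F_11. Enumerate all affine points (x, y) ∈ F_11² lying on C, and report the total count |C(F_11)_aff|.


Affine F_11-points: {(0, 4), (2, 4), (2, 7), (6, 0), (6, 1), (7, 5), (7, 7), (10, 4), (10, 7)}; count = 9.

For each of the 121 pairs (x, y) ∈ F_11², evaluate f(x, y) mod 11. Record the zeros.
  x = 0: [0↦3, 1↦5, 2↦7, 3↦9, 4↦0, 5↦2, 6↦4, 7↦6, 8↦8, 9↦10, 10↦1]  zeros at y ∈ {4}
  x = 1: [0↦5, 1↦8, 2↦2, 3↦9, 4↦7, 5↦7, 6↦9, 7↦2, 8↦8, 9↦5, 10↦4]  zeros at y ∈ ∅
  x = 2: [0↦1, 1↦3, 2↦9, 3↦8, 4↦0, 5↦7, 6↦7, 7↦0, 8↦8, 9↦9, 10↦3]  zeros at y ∈ {4, 7}
  x = 3: [0↦3, 1↦2, 2↦7, 3↦7, 4↦2, 5↦3, 6↦10, 7↦1, 8↦9, 9↦1, 10↦10]  zeros at y ∈ ∅
  x = 4: [0↦1, 1↦6, 2↦8, 3↦7, 4↦3, 5↦7, 6↦8, 7↦6, 8↦1, 9↦4, 10↦4]  zeros at y ∈ ∅
  x = 5: [0↦7, 1↦5, 2↦2, 3↦9, 4↦4, 5↦9, 6↦2, 7↦5, 8↦7, 9↦8, 10↦8]  zeros at y ∈ ∅
  x = 6: [0↦0, 1↦0, 2↦1, 3↦3, 4↦6, 5↦10, 6↦4, 7↦10, 8↦6, 9↦3, 10↦1]  zeros at y ∈ {0, 1}
  x = 7: [0↦3, 1↦3, 2↦6, 3↦1, 4↦10, 5↦0, 6↦4, 7↦0, 8↦10, 9↦1, 10↦6]  zeros at y ∈ {5, 7}
  x = 8: [0↦6, 1↦4, 2↦7, 3↦4, 4↦6, 5↦2, 6↦3, 7↦9, 8↦9, 9↦3, 10↦2]  zeros at y ∈ ∅
  x = 9: [0↦10, 1↦4, 2↦5, 3↦2, 4↦6, 5↦6, 6↦2, 7↦5, 8↦4, 9↦10, 10↦1]  zeros at y ∈ ∅
  x = 10: [0↦5, 1↦4, 2↦1, 3↦7, 4↦0, 5↦2, 6↦2, 7↦0, 8↦7, 9↦1, 10↦4]  zeros at y ∈ {4, 7}
Collecting zeros: affine points = {(0, 4), (2, 4), (2, 7), (6, 0), (6, 1), (7, 5), (7, 7), (10, 4), (10, 7)}.
Total count |C(F_11)_aff| = 9.


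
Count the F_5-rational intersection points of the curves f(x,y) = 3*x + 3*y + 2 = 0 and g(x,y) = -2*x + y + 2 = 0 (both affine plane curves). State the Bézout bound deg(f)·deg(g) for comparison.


Common zeros: {(1, 0)}; count = 1; Bézout bound = 1.

deg(f) = 1, deg(g) = 1, so Bézout bound = 1.
Scan x ∈ F_5. For each x, list the y ∈ F_5 with f(x, y) ≡ 0 and those with g(x, y) ≡ 0 (mod 5); the common zeros in that column are the intersection.
  x = 0: f ≡ 0 at y ∈ {1}; g ≡ 0 at y ∈ {3}; common: ∅.
  x = 1: f ≡ 0 at y ∈ {0}; g ≡ 0 at y ∈ {0}; common: {0}.
  x = 2: f ≡ 0 at y ∈ {4}; g ≡ 0 at y ∈ {2}; common: ∅.
  x = 3: f ≡ 0 at y ∈ {3}; g ≡ 0 at y ∈ {4}; common: ∅.
  x = 4: f ≡ 0 at y ∈ {2}; g ≡ 0 at y ∈ {1}; common: ∅.
Collecting: common zeros = {(1, 0)}, so the count is 1.
Comparison with the Bézout bound: 1 ≤ 1 = deg(f)·deg(g), as expected for curves with no common component (the bound is attained).


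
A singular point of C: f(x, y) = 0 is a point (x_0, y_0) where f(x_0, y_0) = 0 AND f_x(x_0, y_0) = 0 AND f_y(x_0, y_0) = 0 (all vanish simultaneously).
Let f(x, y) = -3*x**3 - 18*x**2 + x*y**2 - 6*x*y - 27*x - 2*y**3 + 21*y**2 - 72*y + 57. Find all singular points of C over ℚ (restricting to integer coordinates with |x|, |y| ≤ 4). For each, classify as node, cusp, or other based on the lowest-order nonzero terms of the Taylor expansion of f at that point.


Singular points: {(-2, 3)}; classification: cusp.

Compute partial derivatives:
  f_x = -9*x**2 - 36*x + y**2 - 6*y - 27.
  f_y = 2*x*y - 6*x - 6*y**2 + 42*y - 72.
Scan x_0 ∈ {−4, ..., 4}. For each x_0, f_y(x_0, y) is a polynomial in y; find its integer roots y ∈ {−4, ..., 4}, then test f_x and f at those candidates.
  x = -4: f_y(-4, y) = -6*y**2 + 34*y - 48; vanishes at y ∈ {3}. (-4, 3): f_x = -36 ≠ 0.
  x = -3: f_y(-3, y) = -6*y**2 + 36*y - 54; vanishes at y ∈ {3}. (-3, 3): f_x = -9 ≠ 0.
  x = -2: f_y(-2, y) = -6*y**2 + 38*y - 60; vanishes at y ∈ {3}. (-2, 3): f_x = 0, f = 0 — SINGULAR.
  x = -1: f_y(-1, y) = -6*y**2 + 40*y - 66; vanishes at y ∈ {3}. (-1, 3): f_x = -9 ≠ 0.
  x = 0: f_y(0, y) = -6*y**2 + 42*y - 72; vanishes at y ∈ {3, 4}. (0, 3): f_x = -36 ≠ 0; (0, 4): f_x = -35 ≠ 0.
  x = 1: f_y(1, y) = -6*y**2 + 44*y - 78; vanishes at y ∈ {3}. (1, 3): f_x = -81 ≠ 0.
  x = 2: f_y(2, y) = -6*y**2 + 46*y - 84; vanishes at y ∈ {3}. (2, 3): f_x = -144 ≠ 0.
  x = 3: f_y(3, y) = -6*y**2 + 48*y - 90; vanishes at y ∈ {3}. (3, 3): f_x = -225 ≠ 0.
  x = 4: f_y(4, y) = -6*y**2 + 50*y - 96; vanishes at y ∈ {3}. (4, 3): f_x = -324 ≠ 0.
Only singular point on the grid: (-2, 3).
Classify: substitute x = -2 + u, y = 3 + v and expand: f = -3*u**3 + u*v**2 - 2*v**3 + v**2.
No constant or linear terms (consistent with a singular point). Quadratic part: v**2. Cubic part: -3*u**3 + u*v**2 - 2*v**3.
The quadratic part v**2 is a perfect square, so there is a single (double) tangent line v = 0, i.e. y = 3. Restricting the cubic part to that line (v = 0) leaves -3*u**3 ≠ 0, so f is not divisible by v and the branch is v² ≈ 3*u**3 to lowest order — this is a cusp.
Classification: cusp.


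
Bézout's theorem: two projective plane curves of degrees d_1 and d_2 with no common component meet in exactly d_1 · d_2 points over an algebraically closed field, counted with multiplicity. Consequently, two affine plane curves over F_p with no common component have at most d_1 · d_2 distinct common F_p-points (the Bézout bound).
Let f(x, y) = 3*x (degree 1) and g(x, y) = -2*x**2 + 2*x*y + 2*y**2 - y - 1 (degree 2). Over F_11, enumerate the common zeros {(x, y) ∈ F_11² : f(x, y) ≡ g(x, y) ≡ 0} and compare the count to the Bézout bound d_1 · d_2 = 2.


Common zeros: {(0, 1), (0, 5)}; count = 2; Bézout bound = 2.

deg(f) = 1, deg(g) = 2, so Bézout bound = 2.
Scan x ∈ F_11. For each x, list the y ∈ F_11 with f(x, y) ≡ 0 and those with g(x, y) ≡ 0 (mod 11); the common zeros in that column are the intersection.
  x = 0: f ≡ 0 at y ∈ {0, 1, 2, 3, 4, 5, 6, 7, 8, 9, 10}; g ≡ 0 at y ∈ {1, 5}; common: {1, 5}.
  x = 1: f ≡ 0 at y ∈ ∅; g ≡ 0 at y ∈ {1, 4}; common: ∅.
  x = 2: f ≡ 0 at y ∈ ∅; g ≡ 0 at y ∈ {7, 8}; common: ∅.
  x = 3: f ≡ 0 at y ∈ ∅; g ≡ 0 at y ∈ {4, 10}; common: ∅.
  x = 4: f ≡ 0 at y ∈ ∅; g ≡ 0 at y ∈ {0, 2}; common: ∅.
  x = 5: f ≡ 0 at y ∈ ∅; g ≡ 0 at y ∈ {5, 7}; common: ∅.
  x = 6: f ≡ 0 at y ∈ ∅; g ≡ 0 at y ∈ {3, 8}; common: ∅.
  x = 7: f ≡ 0 at y ∈ ∅; g ≡ 0 at y ∈ {0, 10}; common: ∅.
  x = 8: f ≡ 0 at y ∈ ∅; g ≡ 0 at y ∈ {3, 6}; common: ∅.
  x = 9: f ≡ 0 at y ∈ ∅; g ≡ 0 at y ∈ {2, 6}; common: ∅.
  x = 10: f ≡ 0 at y ∈ ∅; g ≡ 0 at y ∈ {9}; common: ∅.
Collecting: common zeros = {(0, 1), (0, 5)}, so the count is 2.
Comparison with the Bézout bound: 2 ≤ 2 = deg(f)·deg(g), as expected for curves with no common component (the bound is attained).


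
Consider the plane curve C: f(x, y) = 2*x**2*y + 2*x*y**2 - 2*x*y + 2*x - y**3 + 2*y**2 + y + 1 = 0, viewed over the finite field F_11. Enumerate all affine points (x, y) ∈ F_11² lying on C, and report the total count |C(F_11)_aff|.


Affine F_11-points: {(2, 5), (5, 0), (5, 6), (6, 10), (7, 5), (8, 4), (8, 10), (9, 8), (10, 6), (10, 8)}; count = 10.

For each of the 121 pairs (x, y) ∈ F_11², evaluate f(x, y) mod 11. Record the zeros.
  x = 0: [0↦1, 1↦3, 2↦3, 3↦6, 4↦6, 5↦8, 6↦6, 7↦5, 8↦10, 9↦4, 10↦3]  zeros at y ∈ ∅
  x = 1: [0↦3, 1↦7, 2↦2, 3↦4, 4↦7, 5↦5, 6↦3, 7↦6, 8↦8, 9↦3, 10↦7]  zeros at y ∈ ∅
  x = 2: [0↦5, 1↦4, 2↦9, 3↦3, 4↦2, 5↦0, 6↦2, 7↦2, 8↦5, 9↦5, 10↦7]  zeros at y ∈ {5}
  x = 3: [0↦7, 1↦5, 2↦2, 3↦3, 4↦2, 5↦4, 6↦3, 7↦4, 8↦1, 9↦10, 10↦3]  zeros at y ∈ ∅
  x = 4: [0↦9, 1↦10, 2↦3, 3↦4, 4↦7, 5↦6, 6↦6, 7↦1, 8↦7, 9↦7, 10↦6]  zeros at y ∈ ∅
  x = 5: [0↦0, 1↦8, 2↦1, 3↦6, 4↦6, 5↦6, 6↦0, 7↦4, 8↦1, 9↦7, 10↦5]  zeros at y ∈ {0, 6}
  x = 6: [0↦2, 1↦10, 2↦7, 3↦9, 4↦10, 5↦4, 6↦7, 7↦2, 8↦5, 9↦10, 10↦0]  zeros at y ∈ {10}
  x = 7: [0↦4, 1↦5, 2↦10, 3↦2, 4↦8, 5↦0, 6↦5, 7↦6, 8↦8, 9↦5, 10↦2]  zeros at y ∈ {5}
  x = 8: [0↦6, 1↦4, 2↦10, 3↦7, 4↦0, 5↦5, 6↦5, 7↦5, 8↦10, 9↦3, 10↦0]  zeros at y ∈ {4, 10}
  x = 9: [0↦8, 1↦7, 2↦7, 3↦2, 4↦8, 5↦8, 6↦7, 7↦10, 8↦0, 9↦4, 10↦5]  zeros at y ∈ {8}
  x = 10: [0↦10, 1↦3, 2↦1, 3↦9, 4↦10, 5↦9, 6↦0, 7↦10, 8↦0, 9↦8, 10↦6]  zeros at y ∈ {6, 8}
Collecting zeros: affine points = {(2, 5), (5, 0), (5, 6), (6, 10), (7, 5), (8, 4), (8, 10), (9, 8), (10, 6), (10, 8)}.
Total count |C(F_11)_aff| = 10.


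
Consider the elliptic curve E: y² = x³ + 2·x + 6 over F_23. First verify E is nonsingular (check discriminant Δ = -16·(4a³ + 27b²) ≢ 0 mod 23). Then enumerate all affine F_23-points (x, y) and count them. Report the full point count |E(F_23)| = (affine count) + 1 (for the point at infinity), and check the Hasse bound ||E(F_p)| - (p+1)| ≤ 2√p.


Affine points = {(0, 11), (0, 12), (1, 3), (1, 20), (2, 8), (2, 15), (3, 4), (3, 19), (4, 3), (4, 20), (5, 7), (5, 16), (6, 2), (6, 21), (7, 8), (7, 15), (11, 5), (11, 18), (14, 8), (14, 15), (17, 10), (17, 13), (18, 3), (18, 20), (19, 7), (19, 16), (22, 7), (22, 16)}; affine count = 28; |E(F_23)| = 29.

Discriminant check: Δ ∝ 4a³ + 27b² = 4·2³ + 27·6² = 4·8 + 27·36 ≡ 15 (mod 23). Nonzero ⇒ E is nonsingular.
For each x ∈ F_23, compute rhs = x³ + 2·x + 6 mod 23, then count y ∈ F_23 with y² ≡ rhs.
  x = 0: rhs = 6, matching y values: 11, 12 (2 points).
  x = 1: rhs = 9, matching y values: 3, 20 (2 points).
  x = 2: rhs = 18, matching y values: 8, 15 (2 points).
  x = 3: rhs = 16, matching y values: 4, 19 (2 points).
  x = 4: rhs = 9, matching y values: 3, 20 (2 points).
  x = 5: rhs = 3, matching y values: 7, 16 (2 points).
  x = 6: rhs = 4, matching y values: 2, 21 (2 points).
  x = 7: rhs = 18, matching y values: 8, 15 (2 points).
  x = 8: rhs = 5, matching y values: none (0 points).
  x = 9: rhs = 17, matching y values: none (0 points).
  x = 10: rhs = 14, matching y values: none (0 points).
  x = 11: rhs = 2, matching y values: 5, 18 (2 points).
  x = 12: rhs = 10, matching y values: none (0 points).
  x = 13: rhs = 21, matching y values: none (0 points).
  x = 14: rhs = 18, matching y values: 8, 15 (2 points).
  x = 15: rhs = 7, matching y values: none (0 points).
  x = 16: rhs = 17, matching y values: none (0 points).
  x = 17: rhs = 8, matching y values: 10, 13 (2 points).
  x = 18: rhs = 9, matching y values: 3, 20 (2 points).
  x = 19: rhs = 3, matching y values: 7, 16 (2 points).
  x = 20: rhs = 19, matching y values: none (0 points).
  x = 21: rhs = 17, matching y values: none (0 points).
  x = 22: rhs = 3, matching y values: 7, 16 (2 points).
Total affine count: 28.
Full point count |E(F_23)| = 28 + 1 = 29.
Hasse bound: |29 − (23+1)| = |5| = 5 ≤ 2√23 ≈ 9.5917 ✓.


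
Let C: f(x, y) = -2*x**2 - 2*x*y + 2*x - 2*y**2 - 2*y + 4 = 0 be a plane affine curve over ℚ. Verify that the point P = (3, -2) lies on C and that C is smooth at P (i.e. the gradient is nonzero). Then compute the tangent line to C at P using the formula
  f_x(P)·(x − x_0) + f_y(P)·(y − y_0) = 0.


Tangent line at P: 18 - 6*x = 0.

Step 1: f(3, -2) = 0, so P lies on C.
Step 2: partial derivatives
  f_x(x, y) = -4*x - 2*y + 2, f_y(x, y) = -2*x - 4*y - 2.
  f_x(P) = -6, f_y(P) = 0 (gradient nonzero, so P is smooth).
Step 3: tangent line at P: -6·(x − 3) + 0·(y − -2) = 0.
Expanding: 18 - 6*x = 0.
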